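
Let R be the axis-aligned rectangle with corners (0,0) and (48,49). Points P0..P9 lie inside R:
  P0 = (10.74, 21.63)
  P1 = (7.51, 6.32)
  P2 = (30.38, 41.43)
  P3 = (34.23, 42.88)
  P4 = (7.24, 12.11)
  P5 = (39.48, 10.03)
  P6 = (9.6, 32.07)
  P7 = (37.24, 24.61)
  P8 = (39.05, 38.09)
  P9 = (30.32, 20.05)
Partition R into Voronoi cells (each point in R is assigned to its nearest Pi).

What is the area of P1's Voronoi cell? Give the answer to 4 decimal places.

1. box [0,48]×[0,49]: [(0, 0) (48, 0) (48, 49) (0, 49)]
2. ⊥bis P1·P0 via (9.125,13.975): [(0, 15.9001) (0, 0) (48, 0) (48, 5.7734)]  |A|=520.1651
3. ⊥bis P1·P2 via (18.945,23.875): [(46.1283, 6.1683) (0, 15.9001) (0, 0) (48, 0) (48, 4.9491)]  |A|=519.3937
4. ⊥bis P1·P3 via (20.87,24.6): [(46.0737, 6.1798) (0, 15.9001) (0, 0) (48, 0) (48, 4.7719)]  |A|=519.2005
5. ⊥bis P1·P4 via (7.375,9.215): [(46.0737, 6.1798) (27.2861, 10.1435) (0, 8.8711) (0, 0) (48, 0) (48, 4.7719)]  |A|=423.303
6. ⊥bis P1·P5 via (23.495,8.175): [(23.2882, 9.9571) (0, 8.8711) (0, 0) (24.4437, 0)]  |A|=224.9895
7. ⊥bis P1·P6 via (8.555,19.195): [(23.2882, 9.9571) (0, 8.8711) (0, 0) (24.4437, 0)]  |A|=224.9895
8. ⊥bis P1·P7 via (22.375,15.465): [(23.2882, 9.9571) (0, 8.8711) (0, 0) (24.4437, 0)]  |A|=224.9895
9. ⊥bis P1·P8 via (23.28,22.205): [(23.2882, 9.9571) (0, 8.8711) (0, 0) (24.4437, 0)]  |A|=224.9895
10. ⊥bis P1·P9 via (18.915,13.185): [(23.8686, 4.9554) (20.9243, 9.8468) (0, 8.8711) (0, 0) (24.4437, 0)]  |A|=219.0459
11. canonical 5-gon: [(23.8686, 4.9554) (20.9243, 9.8468) (0, 8.8711) (0, 0) (24.4437, 0)]
12. shoelace: 219.0459

Area of P1's cell: 219.0459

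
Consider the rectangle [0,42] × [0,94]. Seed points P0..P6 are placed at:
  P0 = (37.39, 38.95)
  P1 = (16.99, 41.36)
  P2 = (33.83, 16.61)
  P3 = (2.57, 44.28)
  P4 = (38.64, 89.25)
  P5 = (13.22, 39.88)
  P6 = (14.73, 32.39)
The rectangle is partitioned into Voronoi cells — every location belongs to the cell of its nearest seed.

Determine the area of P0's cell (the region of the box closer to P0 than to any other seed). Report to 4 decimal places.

1. box [0,42]×[0,94]: [(0, 0) (42, 0) (42, 94) (0, 94)]
2. ⊥bis P0·P1 via (27.19,40.155): [(22.4462, 0) (42, 0) (42, 94) (33.5511, 94)]  |A|=1316.1269
3. ⊥bis P0·P2 via (35.61,27.78): [(25.9106, 29.3256) (42, 26.7617) (42, 94) (33.5511, 94)]  |A|=814.1237
4. ⊥bis P0·P3 via (19.98,41.615): [(25.9106, 29.3256) (42, 26.7617) (42, 94) (33.5511, 94)]  |A|=814.1237
5. ⊥bis P0·P4 via (38.015,64.1): [(30.0422, 64.2981) (25.9106, 29.3256) (42, 26.7617) (42, 64.001)]  |A|=509.2885
6. ⊥bis P0·P5 via (25.305,39.415): [(30.0422, 64.2981) (25.9106, 29.3256) (42, 26.7617) (42, 64.001)]  |A|=509.2885
7. ⊥bis P0·P6 via (26.06,35.67): [(30.0422, 64.2981) (26.4862, 34.1977) (27.9927, 28.9939) (42, 26.7617) (42, 64.001)]  |A|=504.121
8. canonical 5-gon: [(30.0422, 64.2981) (26.4862, 34.1977) (27.9927, 28.9939) (42, 26.7617) (42, 64.001)]
9. shoelace: 504.121

Area of P0's cell: 504.1210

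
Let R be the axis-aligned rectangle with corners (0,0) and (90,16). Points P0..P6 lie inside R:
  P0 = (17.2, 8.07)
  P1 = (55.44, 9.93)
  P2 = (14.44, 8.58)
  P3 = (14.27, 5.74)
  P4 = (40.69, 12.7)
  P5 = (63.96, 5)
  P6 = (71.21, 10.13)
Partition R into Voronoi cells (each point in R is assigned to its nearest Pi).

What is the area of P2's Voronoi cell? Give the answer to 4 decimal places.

Area of P2's cell: 139.0445

1. box [0,90]×[0,16]: [(0, 0) (90, 0) (90, 16) (0, 16)]
2. ⊥bis P2·P0 via (15.82,8.325): [(0, 0) (14.2817, 0) (17.2382, 16) (0, 16)]  |A|=252.1591
3. ⊥bis P2·P1 via (34.94,9.255): [(0, 0) (14.2817, 0) (17.2382, 16) (0, 16)]  |A|=252.1591
4. ⊥bis P2·P3 via (14.355,7.16): [(0, 8.0193) (15.5911, 7.086) (17.2382, 16) (0, 16)]  |A|=139.0445
5. ⊥bis P2·P4 via (27.565,10.64): [(0, 8.0193) (15.5911, 7.086) (17.2382, 16) (0, 16)]  |A|=139.0445
6. ⊥bis P2·P5 via (39.2,6.79): [(0, 8.0193) (15.5911, 7.086) (17.2382, 16) (0, 16)]  |A|=139.0445
7. ⊥bis P2·P6 via (42.825,9.355): [(0, 8.0193) (15.5911, 7.086) (17.2382, 16) (0, 16)]  |A|=139.0445
8. canonical 4-gon: [(0, 8.0193) (15.5911, 7.086) (17.2382, 16) (0, 16)]
9. shoelace: 139.0445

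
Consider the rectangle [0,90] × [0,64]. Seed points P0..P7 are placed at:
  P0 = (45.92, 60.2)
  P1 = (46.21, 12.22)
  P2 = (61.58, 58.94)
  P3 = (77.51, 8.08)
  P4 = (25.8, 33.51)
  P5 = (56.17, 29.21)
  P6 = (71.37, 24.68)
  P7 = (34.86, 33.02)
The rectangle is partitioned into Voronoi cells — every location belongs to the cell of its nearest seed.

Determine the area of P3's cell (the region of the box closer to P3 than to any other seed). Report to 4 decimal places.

Area of P3's cell: 483.0821

1. box [0,90]×[0,64]: [(0, 0) (90, 0) (90, 64) (0, 64)]
2. ⊥bis P3·P0 via (61.715,34.14): [(5.3878, 0) (90, 0) (90, 51.2836)]  |A|=2169.6085
3. ⊥bis P3·P1 via (61.86,10.15): [(65.3223, 36.3264) (60.5175, 0) (90, 0) (90, 51.2836)]  |A|=1168.277
4. ⊥bis P3·P2 via (69.545,33.51): [(64.7512, 32.0085) (60.5175, 0) (90, 0) (90, 39.9168)]  |A|=975.7714
5. ⊥bis P3·P4 via (51.655,20.795): [(64.7512, 32.0085) (60.5175, 0) (90, 0) (90, 39.9168)]  |A|=975.7714
6. ⊥bis P3·P5 via (66.84,18.645): [(86.9595, 38.9644) (62.389, 14.1498) (60.5175, 0) (90, 0) (90, 39.9168)]  |A|=785.6812
7. ⊥bis P3·P6 via (74.44,16.38): [(62.0793, 11.808) (60.5175, 0) (90, 0) (90, 22.1353)]  |A|=483.0821
8. ⊥bis P3·P7 via (56.185,20.55): [(62.0793, 11.808) (60.5175, 0) (90, 0) (90, 22.1353)]  |A|=483.0821
9. canonical 4-gon: [(62.0793, 11.808) (60.5175, 0) (90, 0) (90, 22.1353)]
10. shoelace: 483.0821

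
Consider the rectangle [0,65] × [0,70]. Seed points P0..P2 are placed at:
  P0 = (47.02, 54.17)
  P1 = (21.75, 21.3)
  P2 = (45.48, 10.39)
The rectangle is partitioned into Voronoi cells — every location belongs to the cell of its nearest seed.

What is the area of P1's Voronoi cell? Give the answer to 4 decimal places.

1. box [0,65]×[0,70]: [(0, 0) (65, 0) (65, 70) (0, 70)]
2. ⊥bis P1·P0 via (34.385,37.735): [(0, 64.1697) (0, 0) (65, 0) (65, 14.1986)]  |A|=2546.9705
3. ⊥bis P1·P2 via (33.615,15.845): [(41.2519, 32.4558) (0, 64.1697) (0, 0) (26.3302, 0)]  |A|=1750.8453
4. canonical 4-gon: [(41.2519, 32.4558) (0, 64.1697) (0, 0) (26.3302, 0)]
5. shoelace: 1750.8453

Area of P1's cell: 1750.8453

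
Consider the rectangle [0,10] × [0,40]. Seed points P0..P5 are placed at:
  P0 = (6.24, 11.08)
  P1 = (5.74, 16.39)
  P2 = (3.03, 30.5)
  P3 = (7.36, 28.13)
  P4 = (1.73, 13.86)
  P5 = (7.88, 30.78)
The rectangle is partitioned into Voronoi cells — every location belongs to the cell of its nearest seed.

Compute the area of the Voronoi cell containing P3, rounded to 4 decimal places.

1. box [0,10]×[0,40]: [(0, 0) (10, 0) (10, 40) (0, 40)]
2. ⊥bis P3·P0 via (6.8,19.605): [(0, 20.0517) (10, 19.3948) (10, 40) (0, 40)]  |A|=202.7676
3. ⊥bis P3·P1 via (6.55,22.26): [(0, 23.1638) (10, 21.7839) (10, 40) (0, 40)]  |A|=175.2612
4. ⊥bis P3·P2 via (5.195,29.315): [(1.6998, 22.9293) (10, 21.7839) (10, 38.0938)]  |A|=67.6873
5. ⊥bis P3·P4 via (4.545,20.995): [(1.6998, 22.9293) (10, 21.7839) (10, 38.0938)]  |A|=67.6873
6. ⊥bis P3·P5 via (7.62,29.455): [(5.4994, 29.8711) (1.6998, 22.9293) (10, 21.7839) (10, 28.988)]  |A|=47.1965
7. canonical 4-gon: [(5.4994, 29.8711) (1.6998, 22.9293) (10, 21.7839) (10, 28.988)]
8. shoelace: 47.1965

Area of P3's cell: 47.1965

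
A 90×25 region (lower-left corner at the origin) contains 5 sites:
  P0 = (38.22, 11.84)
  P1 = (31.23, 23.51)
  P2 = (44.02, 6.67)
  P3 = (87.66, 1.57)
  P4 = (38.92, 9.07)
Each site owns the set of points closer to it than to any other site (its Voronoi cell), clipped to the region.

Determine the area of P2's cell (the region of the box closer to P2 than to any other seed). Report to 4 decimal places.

1. box [0,90]×[0,25]: [(0, 0) (90, 0) (90, 25) (0, 25)]
2. ⊥bis P2·P0 via (41.12,9.255): [(32.8703, 0) (90, 0) (90, 25) (55.1548, 25)]  |A|=1149.6869
3. ⊥bis P2·P1 via (37.625,15.09): [(32.8703, 0) (90, 0) (90, 25) (55.1548, 25)]  |A|=1149.6869
4. ⊥bis P2·P3 via (65.84,4.12): [(32.8703, 0) (65.3585, 0) (68.2801, 25) (55.1548, 25)]  |A|=570.1701
5. ⊥bis P2·P4 via (41.47,7.87): [(43.2421, 11.6357) (37.7665, 0) (65.3585, 0) (68.2801, 25) (55.1548, 25)]  |A|=541.6849
6. canonical 5-gon: [(43.2421, 11.6357) (37.7665, 0) (65.3585, 0) (68.2801, 25) (55.1548, 25)]
7. shoelace: 541.6849

Area of P2's cell: 541.6849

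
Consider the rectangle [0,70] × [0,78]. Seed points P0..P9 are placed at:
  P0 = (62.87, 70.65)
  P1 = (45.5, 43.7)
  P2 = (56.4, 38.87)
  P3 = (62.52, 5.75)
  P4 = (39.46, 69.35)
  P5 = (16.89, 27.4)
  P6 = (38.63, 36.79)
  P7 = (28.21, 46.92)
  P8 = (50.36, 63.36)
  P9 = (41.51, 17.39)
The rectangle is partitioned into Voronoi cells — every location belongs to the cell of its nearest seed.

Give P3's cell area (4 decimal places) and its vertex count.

Area of P3's cell: 416.4088 (4 vertices)

1. box [0,70]×[0,78]: [(0, 0) (70, 0) (70, 78) (0, 78)]
2. ⊥bis P3·P0 via (62.695,38.2): [(0, 38.5381) (0, 0) (70, 0) (70, 38.1606)]  |A|=2684.455
3. ⊥bis P3·P1 via (54.01,24.725): [(0, 0.5023) (0, 0) (70, 0) (70, 31.8963)]  |A|=1133.9512
4. ⊥bis P3·P2 via (59.46,22.31): [(41.033, 18.905) (0, 0.5023) (0, 0) (70, 0) (70, 24.2576)]  |A|=1023.3166
5. ⊥bis P3·P4 via (50.99,37.55): [(41.033, 18.905) (0, 0.5023) (0, 0) (70, 0) (70, 24.2576)]  |A|=1023.3166
6. ⊥bis P3·P5 via (39.705,16.575): [(41.033, 18.905) (40.7504, 18.7783) (31.8407, 0) (70, 0) (70, 24.2576)]  |A|=714.1251
7. ⊥bis P3·P6 via (50.575,21.27): [(49.5461, 20.4781) (36.9612, 10.7921) (31.8407, 0) (70, 0) (70, 24.2576)]  |A|=681.9065
8. ⊥bis P3·P7 via (45.365,26.335): [(49.5461, 20.4781) (36.9612, 10.7921) (31.8407, 0) (70, 0) (70, 24.2576)]  |A|=681.9065
9. ⊥bis P3·P8 via (56.44,34.555): [(49.5461, 20.4781) (36.9612, 10.7921) (31.8407, 0) (70, 0) (70, 24.2576)]  |A|=681.9065
10. ⊥bis P3·P9 via (52.015,11.57): [(57.7947, 22.0023) (45.605, 0) (70, 0) (70, 24.2576)]  |A|=416.4088
11. canonical 4-gon: [(57.7947, 22.0023) (45.605, 0) (70, 0) (70, 24.2576)]
12. shoelace: 416.4088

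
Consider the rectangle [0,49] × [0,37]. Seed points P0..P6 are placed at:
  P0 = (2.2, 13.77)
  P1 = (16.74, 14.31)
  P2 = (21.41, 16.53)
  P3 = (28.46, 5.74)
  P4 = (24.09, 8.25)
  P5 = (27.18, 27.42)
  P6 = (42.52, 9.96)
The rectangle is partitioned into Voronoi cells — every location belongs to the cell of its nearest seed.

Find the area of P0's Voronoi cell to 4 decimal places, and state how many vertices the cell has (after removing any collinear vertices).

1. box [0,49]×[0,37]: [(0, 0) (49, 0) (49, 37) (0, 37)]
2. ⊥bis P0·P1 via (9.47,14.04): [(0, 0) (9.9914, 0) (8.6173, 37) (0, 37)]  |A|=344.2613
3. ⊥bis P0·P2 via (11.805,15.15): [(0, 0) (9.9914, 0) (8.6173, 37) (0, 37)]  |A|=344.2613
4. ⊥bis P0·P3 via (15.33,9.755): [(0, 0) (9.9914, 0) (8.6173, 37) (0, 37)]  |A|=344.2613
5. ⊥bis P0·P4 via (13.145,11.01): [(0, 0) (9.9914, 0) (8.6173, 37) (0, 37)]  |A|=344.2613
6. ⊥bis P0·P5 via (14.69,20.595): [(0, 0) (9.9914, 0) (8.8282, 31.3224) (5.7257, 37) (0, 37)]  |A|=336.0527
7. ⊥bis P0·P6 via (22.36,11.865): [(0, 0) (9.9914, 0) (8.8282, 31.3224) (5.7257, 37) (0, 37)]  |A|=336.0527
8. canonical 5-gon: [(0, 0) (9.9914, 0) (8.8282, 31.3224) (5.7257, 37) (0, 37)]
9. shoelace: 336.0527

Area of P0's cell: 336.0527 (5 vertices)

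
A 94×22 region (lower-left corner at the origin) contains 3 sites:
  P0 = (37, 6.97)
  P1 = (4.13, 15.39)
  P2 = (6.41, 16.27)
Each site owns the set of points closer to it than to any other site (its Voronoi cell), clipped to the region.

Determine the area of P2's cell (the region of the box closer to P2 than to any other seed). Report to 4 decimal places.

Area of P2's cell: 316.4105

1. box [0,94]×[0,22]: [(0, 0) (94, 0) (94, 22) (0, 22)]
2. ⊥bis P2·P0 via (21.705,11.62): [(0, 0) (18.1723, 0) (24.8607, 22) (0, 22)]  |A|=473.3632
3. ⊥bis P2·P1 via (5.27,15.83): [(11.3798, 0) (18.1723, 0) (24.8607, 22) (2.8886, 22)]  |A|=316.4105
4. canonical 4-gon: [(11.3798, 0) (18.1723, 0) (24.8607, 22) (2.8886, 22)]
5. shoelace: 316.4105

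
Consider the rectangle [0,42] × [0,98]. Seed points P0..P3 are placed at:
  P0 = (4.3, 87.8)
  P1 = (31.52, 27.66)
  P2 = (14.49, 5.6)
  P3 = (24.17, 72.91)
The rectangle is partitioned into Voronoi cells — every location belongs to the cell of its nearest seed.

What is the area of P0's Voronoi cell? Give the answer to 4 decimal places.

1. box [0,42]×[0,98]: [(0, 0) (42, 0) (42, 98) (0, 98)]
2. ⊥bis P0·P1 via (17.91,57.73): [(0, 49.6237) (42, 68.6334) (42, 98) (0, 98)]  |A|=1632.6002
3. ⊥bis P0·P2 via (9.395,46.7): [(0, 49.6237) (42, 68.6334) (42, 98) (0, 98)]  |A|=1632.6002
4. ⊥bis P0·P3 via (14.235,80.355): [(0, 61.3591) (27.4576, 98) (0, 98)]  |A|=503.037
5. canonical 3-gon: [(0, 61.3591) (27.4576, 98) (0, 98)]
6. shoelace: 503.037

Area of P0's cell: 503.0370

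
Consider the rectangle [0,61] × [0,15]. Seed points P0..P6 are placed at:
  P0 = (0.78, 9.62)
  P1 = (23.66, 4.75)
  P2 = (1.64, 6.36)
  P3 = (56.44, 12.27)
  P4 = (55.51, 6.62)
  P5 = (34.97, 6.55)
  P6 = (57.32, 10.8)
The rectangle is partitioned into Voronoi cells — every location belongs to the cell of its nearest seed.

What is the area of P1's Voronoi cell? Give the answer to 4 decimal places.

Area of P1's cell: 242.3710

1. box [0,61]×[0,15]: [(0, 0) (61, 0) (61, 15) (0, 15)]
2. ⊥bis P1·P0 via (12.22,7.185): [(10.6907, 0) (61, 0) (61, 15) (13.8834, 15)]  |A|=730.6943
3. ⊥bis P1·P2 via (12.65,5.555): [(13.0565, 11.1152) (12.2438, 0) (61, 0) (61, 15) (13.8834, 15)]  |A|=722.0624
4. ⊥bis P1·P3 via (40.05,8.51): [(13.0565, 11.1152) (12.2438, 0) (42.0023, 0) (38.5611, 15) (13.8834, 15)]  |A|=411.288
5. ⊥bis P1·P4 via (39.585,5.685): [(13.0565, 11.1152) (12.2438, 0) (39.9188, 0) (39.2021, 12.2058) (38.5611, 15) (13.8834, 15)]  |A|=398.5726
6. ⊥bis P1·P5 via (29.315,5.65): [(13.0565, 11.1152) (12.2438, 0) (30.2142, 0) (27.8269, 15) (13.8834, 15)]  |A|=242.371
7. ⊥bis P1·P6 via (40.49,7.775): [(13.0565, 11.1152) (12.2438, 0) (30.2142, 0) (27.8269, 15) (13.8834, 15)]  |A|=242.371
8. canonical 5-gon: [(13.0565, 11.1152) (12.2438, 0) (30.2142, 0) (27.8269, 15) (13.8834, 15)]
9. shoelace: 242.371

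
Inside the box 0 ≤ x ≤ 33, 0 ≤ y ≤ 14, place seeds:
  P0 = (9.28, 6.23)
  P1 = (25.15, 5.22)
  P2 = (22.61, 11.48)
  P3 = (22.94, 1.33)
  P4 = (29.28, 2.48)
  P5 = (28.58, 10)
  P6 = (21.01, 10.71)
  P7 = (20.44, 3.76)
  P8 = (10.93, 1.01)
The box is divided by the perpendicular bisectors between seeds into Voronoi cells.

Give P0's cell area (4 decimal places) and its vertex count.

1. box [0,33]×[0,14]: [(0, 0) (33, 0) (33, 14) (0, 14)]
2. ⊥bis P0·P1 via (17.215,5.725): [(0, 0) (16.8506, 0) (17.7416, 14) (0, 14)]  |A|=242.146
3. ⊥bis P0·P2 via (15.945,8.855): [(0, 0) (16.8506, 0) (17.2098, 5.6436) (13.9186, 14) (0, 14)]  |A|=226.1727
4. ⊥bis P0·P3 via (16.11,3.78): [(0, 0) (14.7541, 0) (16.9841, 6.2167) (13.9186, 14) (0, 14)]  |A|=218.9159
5. ⊥bis P0·P4 via (19.28,4.355): [(0, 0) (14.7541, 0) (16.9841, 6.2167) (13.9186, 14) (0, 14)]  |A|=218.9159
6. ⊥bis P0·P5 via (18.93,8.115): [(0, 0) (14.7541, 0) (16.9841, 6.2167) (13.9186, 14) (0, 14)]  |A|=218.9159
7. ⊥bis P0·P6 via (15.145,8.47): [(0, 0) (14.7541, 0) (16.5102, 4.8956) (13.0329, 14) (0, 14)]  |A|=211.0147
8. ⊥bis P0·P7 via (14.86,4.995): [(0, 0) (13.7545, 0) (15.4515, 7.6675) (13.0329, 14) (0, 14)]  |A|=202.1573
9. ⊥bis P0·P8 via (10.105,3.62): [(0, 0.4259) (14.8905, 5.1326) (15.4515, 7.6675) (13.0329, 14) (0, 14)]  |A|=163.688
10. canonical 5-gon: [(0, 0.4259) (14.8905, 5.1326) (15.4515, 7.6675) (13.0329, 14) (0, 14)]
11. shoelace: 163.688

Area of P0's cell: 163.6880 (5 vertices)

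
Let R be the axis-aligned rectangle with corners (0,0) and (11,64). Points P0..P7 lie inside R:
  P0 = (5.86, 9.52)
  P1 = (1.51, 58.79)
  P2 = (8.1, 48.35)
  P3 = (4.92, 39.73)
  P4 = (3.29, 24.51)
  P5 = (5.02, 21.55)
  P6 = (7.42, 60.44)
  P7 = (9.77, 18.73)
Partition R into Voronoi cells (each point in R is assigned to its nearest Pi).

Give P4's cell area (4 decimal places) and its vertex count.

1. box [0,11]×[0,64]: [(0, 0) (11, 0) (11, 64) (0, 64)]
2. ⊥bis P4·P0 via (4.575,17.015): [(0, 16.2306) (11, 18.1166) (11, 64) (0, 64)]  |A|=515.0905
3. ⊥bis P4·P1 via (2.4,41.65): [(0, 41.5254) (0, 16.2306) (11, 18.1166) (11, 42.0966)]  |A|=271.0112
4. ⊥bis P4·P2 via (5.695,36.43): [(0, 37.579) (0, 16.2306) (11, 18.1166) (11, 35.3597)]  |A|=212.2533
5. ⊥bis P4·P3 via (4.105,32.12): [(0, 32.5596) (0, 16.2306) (11, 18.1166) (11, 31.3816)]  |A|=162.7671
6. ⊥bis P4·P5 via (4.155,23.03): [(0, 32.5596) (0, 20.6016) (11, 27.0306) (11, 31.3816)]  |A|=89.6995
7. ⊥bis P4·P6 via (5.355,42.475): [(0, 32.5596) (0, 20.6016) (11, 27.0306) (11, 31.3816)]  |A|=89.6995
8. ⊥bis P4·P7 via (6.53,21.62): [(0, 32.5596) (0, 20.6016) (11, 27.0306) (11, 31.3816)]  |A|=89.6995
9. canonical 4-gon: [(0, 32.5596) (0, 20.6016) (11, 27.0306) (11, 31.3816)]
10. shoelace: 89.6995

Area of P4's cell: 89.6995 (4 vertices)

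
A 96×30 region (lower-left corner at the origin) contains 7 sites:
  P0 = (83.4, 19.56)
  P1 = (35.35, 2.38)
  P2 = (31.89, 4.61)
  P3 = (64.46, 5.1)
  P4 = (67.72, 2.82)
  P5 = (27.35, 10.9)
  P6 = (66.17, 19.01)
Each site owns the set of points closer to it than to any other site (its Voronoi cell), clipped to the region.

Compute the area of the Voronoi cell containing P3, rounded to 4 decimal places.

1. box [0,96]×[0,30]: [(0, 0) (96, 0) (96, 30) (0, 30)]
2. ⊥bis P3·P0 via (73.93,12.33): [(0, 0) (83.3435, 0) (60.4396, 30) (0, 30)]  |A|=2156.7466
3. ⊥bis P3·P1 via (49.905,3.74): [(50.2545, 0) (83.3435, 0) (60.4396, 30) (47.4513, 30)]  |A|=691.1602
4. ⊥bis P3·P2 via (48.175,4.855): [(47.863, 25.594) (50.2545, 0) (83.3435, 0) (60.4396, 30) (47.7967, 30)]  |A|=690.3992
5. ⊥bis P3·P4 via (66.09,3.96): [(47.863, 25.594) (50.2545, 0) (63.3204, 0) (72.8934, 13.6877) (60.4396, 30) (47.7967, 30)]  |A|=553.3641
6. ⊥bis P3·P5 via (45.905,8): [(48.1593, 22.4233) (50.2545, 0) (63.3204, 0) (72.8934, 13.6877) (60.4396, 30) (49.3434, 30)]  |A|=546.9571
7. ⊥bis P3·P6 via (65.315,12.055): [(48.94, 14.068) (50.2545, 0) (63.3204, 0) (71.2419, 11.3264)]  |A|=229.0657
8. canonical 4-gon: [(48.94, 14.068) (50.2545, 0) (63.3204, 0) (71.2419, 11.3264)]
9. shoelace: 229.0657

Area of P3's cell: 229.0657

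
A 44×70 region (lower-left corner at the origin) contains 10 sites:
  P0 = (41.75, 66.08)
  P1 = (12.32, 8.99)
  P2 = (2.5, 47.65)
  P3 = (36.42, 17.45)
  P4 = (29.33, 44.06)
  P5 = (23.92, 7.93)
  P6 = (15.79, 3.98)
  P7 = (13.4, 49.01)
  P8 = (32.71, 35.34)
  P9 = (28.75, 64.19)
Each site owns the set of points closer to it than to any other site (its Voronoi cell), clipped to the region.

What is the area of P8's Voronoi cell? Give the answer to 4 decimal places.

1. box [0,44]×[0,70]: [(0, 0) (44, 0) (44, 70) (0, 70)]
2. ⊥bis P8·P0 via (37.23,50.71): [(0, 61.6586) (0, 0) (44, 0) (44, 48.7191)]  |A|=2428.3085
3. ⊥bis P8·P1 via (22.515,22.165): [(0, 61.6586) (0, 39.5874) (44, 5.5396) (44, 48.7191)]  |A|=1435.5138
4. ⊥bis P8·P2 via (17.605,41.495): [(23.0582, 54.8776) (12.7937, 29.6875) (44, 5.5396) (44, 48.7191)]  |A|=969.1076
5. ⊥bis P8·P3 via (34.565,26.395): [(23.0582, 54.8776) (12.7937, 29.6875) (20.7507, 23.5302) (44, 28.3516) (44, 48.7191)]  |A|=703.9263
6. ⊥bis P8·P4 via (31.02,39.7): [(14.2201, 33.1881) (12.7937, 29.6875) (20.7507, 23.5302) (44, 28.3516) (44, 44.7312)]  |A|=390.2234
7. ⊥bis P8·P5 via (28.315,21.635): [(14.2201, 33.1881) (12.7937, 29.6875) (19.5799, 24.4362) (21.7554, 23.7386) (44, 28.3516) (44, 44.7312)]  |A|=389.6463
8. ⊥bis P8·P6 via (24.25,19.66): [(14.2201, 33.1881) (12.7937, 29.6875) (19.5799, 24.4362) (21.7554, 23.7386) (44, 28.3516) (44, 44.7312)]  |A|=389.6463
9. ⊥bis P8·P7 via (23.055,42.175): [(17.6281, 34.5091) (13.7118, 28.977) (19.5799, 24.4362) (21.7554, 23.7386) (44, 28.3516) (44, 44.7312)]  |A|=380.6924
10. ⊥bis P8·P9 via (30.73,49.765): [(17.6281, 34.5091) (13.7118, 28.977) (19.5799, 24.4362) (21.7554, 23.7386) (44, 28.3516) (44, 44.7312)]  |A|=380.6924
11. canonical 6-gon: [(17.6281, 34.5091) (13.7118, 28.977) (19.5799, 24.4362) (21.7554, 23.7386) (44, 28.3516) (44, 44.7312)]
12. shoelace: 380.6924

Area of P8's cell: 380.6924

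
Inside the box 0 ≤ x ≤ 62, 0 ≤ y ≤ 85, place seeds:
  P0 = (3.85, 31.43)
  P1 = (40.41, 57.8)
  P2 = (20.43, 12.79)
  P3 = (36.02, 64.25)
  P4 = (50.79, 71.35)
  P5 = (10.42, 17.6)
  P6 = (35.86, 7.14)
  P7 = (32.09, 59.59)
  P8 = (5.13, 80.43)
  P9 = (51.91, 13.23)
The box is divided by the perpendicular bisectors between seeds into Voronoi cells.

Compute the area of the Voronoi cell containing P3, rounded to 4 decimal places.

1. box [0,62]×[0,85]: [(0, 0) (62, 0) (62, 85) (0, 85)]
2. ⊥bis P3·P0 via (19.935,47.84): [(0, 67.3802) (62, 6.6081) (62, 85) (0, 85)]  |A|=2976.3632
3. ⊥bis P3·P1 via (38.215,61.025): [(0, 67.3802) (19.4875, 48.2787) (62, 77.2136) (62, 85) (0, 85)]  |A|=1475.555
4. ⊥bis P3·P2 via (28.225,38.52): [(0, 67.3802) (19.4875, 48.2787) (62, 77.2136) (62, 85) (0, 85)]  |A|=1475.555
5. ⊥bis P3·P4 via (43.405,67.8): [(0, 67.3802) (19.4875, 48.2787) (44.5795, 65.3568) (35.1369, 85) (0, 85)]  |A|=1143.894
6. ⊥bis P3·P5 via (23.22,40.925): [(0, 67.3802) (19.4875, 48.2787) (44.5795, 65.3568) (35.1369, 85) (0, 85)]  |A|=1143.894
7. ⊥bis P3·P6 via (35.94,35.695): [(0, 67.3802) (19.4875, 48.2787) (44.5795, 65.3568) (35.1369, 85) (0, 85)]  |A|=1143.894
8. ⊥bis P3·P7 via (34.055,61.92): [(36.5002, 59.8579) (44.5795, 65.3568) (35.1369, 85) (6.6879, 85)]  |A|=462.9481
9. ⊥bis P3·P8 via (20.575,72.34): [(20.9195, 72.9978) (36.5002, 59.8579) (44.5795, 65.3568) (35.1369, 85) (27.2062, 85)]  |A|=339.815
10. ⊥bis P3·P9 via (43.965,38.74): [(20.9195, 72.9978) (36.5002, 59.8579) (44.5795, 65.3568) (35.1369, 85) (27.2062, 85)]  |A|=339.815
11. canonical 5-gon: [(20.9195, 72.9978) (36.5002, 59.8579) (44.5795, 65.3568) (35.1369, 85) (27.2062, 85)]
12. shoelace: 339.815

Area of P3's cell: 339.8150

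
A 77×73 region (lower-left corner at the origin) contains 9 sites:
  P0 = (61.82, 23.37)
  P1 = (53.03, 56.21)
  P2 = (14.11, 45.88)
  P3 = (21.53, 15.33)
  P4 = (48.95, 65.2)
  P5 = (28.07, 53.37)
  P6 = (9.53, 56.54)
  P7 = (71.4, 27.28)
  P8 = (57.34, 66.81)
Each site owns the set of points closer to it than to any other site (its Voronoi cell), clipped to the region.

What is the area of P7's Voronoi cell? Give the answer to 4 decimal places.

1. box [0,77]×[0,73]: [(0, 0) (77, 0) (77, 73) (0, 73)]
2. ⊥bis P7·P0 via (66.61,25.325): [(76.9462, 0) (77, 0) (77, 73) (47.1518, 73)]  |A|=1091.422
3. ⊥bis P7·P1 via (62.215,41.745): [(60.3831, 40.5818) (76.9462, 0) (77, 0) (77, 51.1332)]  |A|=425.93
4. ⊥bis P7·P2 via (42.755,36.58): [(60.3831, 40.5818) (76.9462, 0) (77, 0) (77, 51.1332)]  |A|=425.93
5. ⊥bis P7·P3 via (46.465,21.305): [(60.3831, 40.5818) (76.9462, 0) (77, 0) (77, 51.1332)]  |A|=425.93
6. ⊥bis P7·P4 via (60.175,46.24): [(60.3831, 40.5818) (76.9462, 0) (77, 0) (77, 51.1332)]  |A|=425.93
7. ⊥bis P7·P5 via (49.735,40.325): [(60.3831, 40.5818) (76.9462, 0) (77, 0) (77, 51.1332)]  |A|=425.93
8. ⊥bis P7·P6 via (40.465,41.91): [(60.3831, 40.5818) (76.9462, 0) (77, 0) (77, 51.1332)]  |A|=425.93
9. ⊥bis P7·P8 via (64.37,47.045): [(60.3831, 40.5818) (76.9462, 0) (77, 0) (77, 51.1332)]  |A|=425.93
10. canonical 4-gon: [(60.3831, 40.5818) (76.9462, 0) (77, 0) (77, 51.1332)]
11. shoelace: 425.93

Area of P7's cell: 425.9300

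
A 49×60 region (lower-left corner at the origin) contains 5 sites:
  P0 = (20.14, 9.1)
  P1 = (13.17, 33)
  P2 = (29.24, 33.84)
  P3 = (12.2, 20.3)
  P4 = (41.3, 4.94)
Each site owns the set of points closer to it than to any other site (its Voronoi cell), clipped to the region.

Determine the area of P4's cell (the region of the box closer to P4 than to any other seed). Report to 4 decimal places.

Area of P4's cell: 382.5656

1. box [0,49]×[0,60]: [(0, 0) (49, 0) (49, 60) (0, 60)]
2. ⊥bis P4·P0 via (30.72,7.02): [(29.3399, 0) (49, 0) (49, 60) (41.1357, 60)]  |A|=825.7316
3. ⊥bis P4·P1 via (27.235,18.97): [(34.5015, 26.2546) (29.3399, 0) (49, 0) (49, 40.7893)]  |A|=553.7766
4. ⊥bis P4·P2 via (35.27,19.39): [(32.9626, 18.4271) (29.3399, 0) (49, 0) (49, 25.1195)]  |A|=382.5656
5. ⊥bis P4·P3 via (26.75,12.62): [(32.9626, 18.4271) (29.3399, 0) (49, 0) (49, 25.1195)]  |A|=382.5656
6. canonical 4-gon: [(32.9626, 18.4271) (29.3399, 0) (49, 0) (49, 25.1195)]
7. shoelace: 382.5656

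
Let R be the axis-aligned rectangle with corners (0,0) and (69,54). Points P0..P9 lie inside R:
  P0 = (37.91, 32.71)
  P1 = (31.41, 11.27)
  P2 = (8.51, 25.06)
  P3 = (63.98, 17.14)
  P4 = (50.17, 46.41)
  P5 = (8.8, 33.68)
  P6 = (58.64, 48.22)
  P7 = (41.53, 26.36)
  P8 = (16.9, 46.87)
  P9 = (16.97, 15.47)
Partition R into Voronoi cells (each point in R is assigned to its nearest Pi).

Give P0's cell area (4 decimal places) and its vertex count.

1. box [0,69]×[0,54]: [(0, 0) (69, 0) (69, 54) (0, 54)]
2. ⊥bis P0·P1 via (34.66,21.99): [(0, 32.4979) (69, 11.5791) (69, 54) (0, 54)]  |A|=2205.343
3. ⊥bis P0·P2 via (23.21,28.885): [(24.1772, 25.1681) (69, 11.5791) (69, 54) (16.675, 54)]  |A|=1705.028
4. ⊥bis P0·P3 via (50.945,24.925): [(24.1772, 25.1681) (46.9642, 18.2597) (68.3097, 54) (16.675, 54)]  |A|=1225.3035
5. ⊥bis P0·P4 via (44.04,39.56): [(24.1772, 25.1681) (46.9642, 18.2597) (54.2361, 30.4356) (27.9039, 54) (16.675, 54)]  |A|=749.2345
6. ⊥bis P0·P5 via (23.355,33.195): [(23.2112, 28.8803) (24.1772, 25.1681) (46.9642, 18.2597) (54.2361, 30.4356) (27.9039, 54) (24.0483, 54)]  |A|=656.627
7. ⊥bis P0·P6 via (48.275,40.465): [(23.2112, 28.8803) (24.1772, 25.1681) (46.9642, 18.2597) (54.2361, 30.4356) (27.9039, 54) (24.0483, 54)]  |A|=656.627
8. ⊥bis P0·P7 via (39.72,29.535): [(23.2112, 28.8803) (24.1772, 25.1681) (29.3232, 23.608) (49.2021, 34.9405) (27.9039, 54) (24.0483, 54)]  |A|=456.4822
9. ⊥bis P0·P8 via (27.405,39.79): [(23.3755, 33.8113) (23.2112, 28.8803) (24.1772, 25.1681) (29.3232, 23.608) (49.2021, 34.9405) (33.5667, 48.9325)]  |A|=348.9256
10. ⊥bis P0·P9 via (27.44,24.09): [(23.3755, 33.8113) (23.2223, 29.2129) (27.3425, 24.2085) (29.3232, 23.608) (49.2021, 34.9405) (33.5667, 48.9325)]  |A|=342.8011
11. canonical 6-gon: [(23.3755, 33.8113) (23.2223, 29.2129) (27.3425, 24.2085) (29.3232, 23.608) (49.2021, 34.9405) (33.5667, 48.9325)]
12. shoelace: 342.8011

Area of P0's cell: 342.8011 (6 vertices)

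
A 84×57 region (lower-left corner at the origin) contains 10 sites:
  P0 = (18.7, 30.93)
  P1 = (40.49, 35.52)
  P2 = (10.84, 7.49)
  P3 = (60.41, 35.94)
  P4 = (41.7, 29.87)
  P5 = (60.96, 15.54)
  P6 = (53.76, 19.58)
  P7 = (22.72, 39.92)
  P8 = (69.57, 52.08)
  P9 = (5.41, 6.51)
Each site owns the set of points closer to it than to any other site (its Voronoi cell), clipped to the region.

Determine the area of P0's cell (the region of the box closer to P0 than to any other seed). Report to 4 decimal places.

Area of P0's cell: 559.6465

1. box [0,84]×[0,57]: [(0, 0) (84, 0) (84, 57) (0, 57)]
2. ⊥bis P0·P1 via (29.595,33.225): [(0, 0) (36.5937, 0) (24.5869, 57) (0, 57)]  |A|=1743.6475
3. ⊥bis P0·P2 via (14.77,19.21): [(0, 24.1627) (33.8984, 12.7958) (24.5869, 57) (0, 57)]  |A|=1099.9859
4. ⊥bis P0·P3 via (39.555,33.435): [(0, 24.1627) (33.8984, 12.7958) (24.5869, 57) (0, 57)]  |A|=1099.9859
5. ⊥bis P0·P4 via (30.2,30.4): [(0, 24.1627) (29.4573, 14.285) (30.1982, 30.3614) (24.5869, 57) (0, 57)]  |A|=1063.7363
6. ⊥bis P0·P5 via (39.83,23.235): [(0, 24.1627) (29.4573, 14.285) (30.1982, 30.3614) (24.5869, 57) (0, 57)]  |A|=1063.7363
7. ⊥bis P0·P6 via (36.23,25.255): [(0, 24.1627) (29.4573, 14.285) (30.1982, 30.3614) (24.5869, 57) (0, 57)]  |A|=1063.7363
8. ⊥bis P0·P7 via (20.71,35.425): [(0, 44.6858) (0, 24.1627) (29.4573, 14.285) (30.1982, 30.3614) (30.0073, 31.2676)]  |A|=562.6377
9. ⊥bis P0·P8 via (44.135,41.505): [(0, 44.6858) (0, 24.1627) (29.4573, 14.285) (30.1982, 30.3614) (30.0073, 31.2676)]  |A|=562.6377
10. ⊥bis P0·P9 via (12.055,18.72): [(0, 44.6858) (0, 25.2806) (5.3513, 22.3683) (29.4573, 14.285) (30.1982, 30.3614) (30.0073, 31.2676)]  |A|=559.6465
11. canonical 6-gon: [(0, 44.6858) (0, 25.2806) (5.3513, 22.3683) (29.4573, 14.285) (30.1982, 30.3614) (30.0073, 31.2676)]
12. shoelace: 559.6465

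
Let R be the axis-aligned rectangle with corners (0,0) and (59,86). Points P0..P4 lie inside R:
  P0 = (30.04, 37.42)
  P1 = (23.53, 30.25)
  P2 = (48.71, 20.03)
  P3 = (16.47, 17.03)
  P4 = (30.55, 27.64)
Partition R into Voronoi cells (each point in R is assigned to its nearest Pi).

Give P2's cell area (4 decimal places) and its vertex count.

1. box [0,59]×[0,86]: [(0, 0) (59, 0) (59, 86) (0, 86)]
2. ⊥bis P2·P0 via (39.375,28.725): [(12.6194, 0) (59, 0) (59, 49.7945)]  |A|=1154.7505
3. ⊥bis P2·P1 via (36.12,25.14): [(36.185, 25.3002) (25.9162, 0) (59, 0) (59, 49.7945)]  |A|=986.5435
4. ⊥bis P2·P3 via (32.59,18.53): [(36.185, 25.3002) (32.748, 16.8321) (34.3143, 0) (59, 0) (59, 49.7945)]  |A|=915.8655
5. ⊥bis P2·P4 via (39.63,23.835): [(43.5636, 33.2219) (33.4653, 9.1239) (34.3143, 0) (59, 0) (59, 49.7945)]  |A|=850.6751
6. canonical 5-gon: [(43.5636, 33.2219) (33.4653, 9.1239) (34.3143, 0) (59, 0) (59, 49.7945)]
7. shoelace: 850.6751

Area of P2's cell: 850.6751 (5 vertices)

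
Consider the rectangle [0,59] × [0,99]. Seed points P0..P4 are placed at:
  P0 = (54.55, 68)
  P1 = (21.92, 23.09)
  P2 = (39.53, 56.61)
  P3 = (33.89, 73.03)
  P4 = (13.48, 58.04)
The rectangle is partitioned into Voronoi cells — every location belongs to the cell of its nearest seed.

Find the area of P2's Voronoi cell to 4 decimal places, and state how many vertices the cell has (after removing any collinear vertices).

1. box [0,59]×[0,99]: [(0, 0) (59, 0) (59, 99) (0, 99)]
2. ⊥bis P2·P0 via (47.04,62.305): [(0, 0) (59, 0) (59, 46.5333) (19.2134, 99) (0, 99)]  |A|=4797.2641
3. ⊥bis P2·P1 via (30.725,39.85): [(0, 55.9916) (59, 24.9955) (59, 46.5333) (19.2134, 99) (0, 99)]  |A|=2408.1439
4. ⊥bis P2·P3 via (36.71,64.82): [(4.3517, 53.7054) (59, 24.9955) (59, 46.5333) (43.3923, 67.1153)]  |A|=1094.9171
5. ⊥bis P2·P4 via (26.505,57.325): [(26.7282, 61.3914) (25.6909, 42.4947) (59, 24.9955) (59, 46.5333) (43.3923, 67.1153)]  |A|=887.4817
6. canonical 5-gon: [(26.7282, 61.3914) (25.6909, 42.4947) (59, 24.9955) (59, 46.5333) (43.3923, 67.1153)]
7. shoelace: 887.4817

Area of P2's cell: 887.4817 (5 vertices)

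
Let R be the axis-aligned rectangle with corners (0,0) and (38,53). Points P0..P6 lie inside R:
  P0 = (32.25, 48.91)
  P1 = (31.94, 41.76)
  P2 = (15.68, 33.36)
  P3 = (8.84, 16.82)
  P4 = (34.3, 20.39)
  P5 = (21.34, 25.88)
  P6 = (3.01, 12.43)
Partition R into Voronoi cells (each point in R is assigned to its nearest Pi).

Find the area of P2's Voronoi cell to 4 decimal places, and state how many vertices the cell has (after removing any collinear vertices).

Area of P2's cell: 515.8699 (6 vertices)

1. box [0,38]×[0,53]: [(0, 0) (38, 0) (38, 53) (0, 53)]
2. ⊥bis P2·P0 via (23.965,41.135): [(0, 0) (38, 0) (38, 26.1794) (12.8304, 53) (0, 53)]  |A|=1676.4675
3. ⊥bis P2·P1 via (23.81,37.56): [(0, 0) (38, 0) (38, 10.0922) (19.5115, 45.8806) (12.8304, 53) (0, 53)]  |A|=1527.7541
4. ⊥bis P2·P3 via (12.26,25.09): [(0, 30.16) (35.1401, 15.6281) (19.5115, 45.8806) (12.8304, 53) (0, 53)]  |A|=686.4755
5. ⊥bis P2·P4 via (24.99,26.875): [(0, 30.16) (21.1778, 21.4021) (27.4818, 30.4523) (19.5115, 45.8806) (12.8304, 53) (0, 53)]  |A|=605.0942
6. ⊥bis P2·P5 via (18.51,29.62): [(0, 30.16) (12.4303, 25.0196) (25.2695, 34.7348) (19.5115, 45.8806) (12.8304, 53) (0, 53)]  |A|=515.8699
7. ⊥bis P2·P6 via (9.345,22.895): [(0, 30.16) (12.4303, 25.0196) (25.2695, 34.7348) (19.5115, 45.8806) (12.8304, 53) (0, 53)]  |A|=515.8699
8. canonical 6-gon: [(0, 30.16) (12.4303, 25.0196) (25.2695, 34.7348) (19.5115, 45.8806) (12.8304, 53) (0, 53)]
9. shoelace: 515.8699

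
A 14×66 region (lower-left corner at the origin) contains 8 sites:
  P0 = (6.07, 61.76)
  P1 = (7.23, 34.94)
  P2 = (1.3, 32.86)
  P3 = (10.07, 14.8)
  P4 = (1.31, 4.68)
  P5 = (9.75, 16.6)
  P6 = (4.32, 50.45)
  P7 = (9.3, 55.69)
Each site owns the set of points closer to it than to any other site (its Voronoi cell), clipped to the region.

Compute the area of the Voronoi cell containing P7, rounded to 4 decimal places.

Area of P7's cell: 84.7141

1. box [0,14]×[0,66]: [(0, 0) (14, 0) (14, 66) (0, 66)]
2. ⊥bis P7·P0 via (7.685,58.725): [(0, 54.6356) (0, 0) (14, 0) (14, 62.0854)]  |A|=817.0469
3. ⊥bis P7·P1 via (8.265,45.315): [(0, 54.6356) (0, 46.1395) (14, 44.7429) (14, 62.0854)]  |A|=180.8702
4. ⊥bis P7·P2 via (5.3,44.275): [(0, 54.6356) (0, 46.1395) (14, 44.7429) (14, 62.0854)]  |A|=180.8702
5. ⊥bis P7·P3 via (9.685,35.245): [(0, 54.6356) (0, 46.1395) (14, 44.7429) (14, 62.0854)]  |A|=180.8702
6. ⊥bis P7·P4 via (5.305,30.185): [(0, 54.6356) (0, 46.1395) (14, 44.7429) (14, 62.0854)]  |A|=180.8702
7. ⊥bis P7·P5 via (9.525,36.145): [(0, 54.6356) (0, 46.1395) (14, 44.7429) (14, 62.0854)]  |A|=180.8702
8. ⊥bis P7·P6 via (6.81,53.07): [(3.3096, 56.3967) (14, 46.2368) (14, 62.0854)]  |A|=84.7141
9. canonical 3-gon: [(3.3096, 56.3967) (14, 46.2368) (14, 62.0854)]
10. shoelace: 84.7141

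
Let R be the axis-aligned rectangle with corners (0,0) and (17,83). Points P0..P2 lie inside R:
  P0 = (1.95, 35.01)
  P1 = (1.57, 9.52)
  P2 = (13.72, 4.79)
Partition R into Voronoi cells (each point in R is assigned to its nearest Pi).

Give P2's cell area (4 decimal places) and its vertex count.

Area of P2's cell: 175.6426 (4 vertices)

1. box [0,17]×[0,83]: [(0, 0) (17, 0) (17, 83) (0, 83)]
2. ⊥bis P2·P0 via (7.835,19.9): [(0, 16.8484) (0, 0) (17, 0) (17, 23.4696)]  |A|=342.703
3. ⊥bis P2·P1 via (7.645,7.155): [(13.4594, 22.0906) (4.8596, 0) (17, 0) (17, 23.4696)]  |A|=175.6426
4. canonical 4-gon: [(13.4594, 22.0906) (4.8596, 0) (17, 0) (17, 23.4696)]
5. shoelace: 175.6426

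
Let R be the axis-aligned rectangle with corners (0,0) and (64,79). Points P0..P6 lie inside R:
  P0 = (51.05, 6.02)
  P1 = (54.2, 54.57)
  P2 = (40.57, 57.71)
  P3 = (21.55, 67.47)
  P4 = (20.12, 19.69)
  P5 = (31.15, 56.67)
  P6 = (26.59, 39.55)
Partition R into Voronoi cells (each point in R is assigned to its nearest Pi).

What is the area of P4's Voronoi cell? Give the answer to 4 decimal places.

Area of P4's cell: 1113.5491

1. box [0,64]×[0,79]: [(0, 0) (64, 0) (64, 79) (0, 79)]
2. ⊥bis P4·P0 via (35.585,12.855): [(0, 0) (29.9035, 0) (64, 77.1473) (64, 79) (0, 79)]  |A|=3740.7745
3. ⊥bis P4·P1 via (37.16,37.13): [(0, 73.4377) (0, 0) (29.9035, 0) (43.553, 30.8836)]  |A|=2060.9815
4. ⊥bis P4·P2 via (30.345,38.7): [(41.9316, 32.4679) (0, 55.0218) (0, 0) (29.9035, 0) (43.553, 30.8836)]  |A|=1674.878
5. ⊥bis P4·P3 via (20.835,43.58): [(41.9316, 32.4679) (21.298, 43.5661) (0, 44.2036) (0, 0) (29.9035, 0) (43.553, 30.8836)]  |A|=1559.6744
6. ⊥bis P4·P5 via (25.635,38.18): [(41.9316, 32.4679) (38.3784, 34.379) (6.0467, 44.0226) (0, 44.2036) (0, 0) (29.9035, 0) (43.553, 30.8836)]  |A|=1493.5147
7. ⊥bis P4·P6 via (23.355,29.62): [(0, 37.2286) (0, 0) (29.9035, 0) (40.5227, 24.0271)]  |A|=1113.5491
8. canonical 4-gon: [(0, 37.2286) (0, 0) (29.9035, 0) (40.5227, 24.0271)]
9. shoelace: 1113.5491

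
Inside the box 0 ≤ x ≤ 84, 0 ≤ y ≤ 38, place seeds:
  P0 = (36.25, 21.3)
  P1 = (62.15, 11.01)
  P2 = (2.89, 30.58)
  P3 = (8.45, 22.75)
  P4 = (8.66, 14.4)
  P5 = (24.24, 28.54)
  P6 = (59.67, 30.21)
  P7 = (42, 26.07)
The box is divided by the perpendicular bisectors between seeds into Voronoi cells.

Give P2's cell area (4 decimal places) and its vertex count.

Area of P2's cell: 146.0697 (4 vertices)

1. box [0,84]×[0,38]: [(0, 0) (84, 0) (84, 38) (0, 38)]
2. ⊥bis P2·P0 via (19.57,25.94): [(0, 0) (12.3541, 0) (22.9248, 38) (0, 38)]  |A|=670.299
3. ⊥bis P2·P1 via (32.52,20.795): [(0, 0) (12.3541, 0) (22.9248, 38) (0, 38)]  |A|=670.299
4. ⊥bis P2·P3 via (5.67,26.665): [(0, 22.6388) (21.6328, 38) (0, 38)]  |A|=166.1528
5. ⊥bis P2·P4 via (5.775,22.49): [(0, 22.6388) (21.6328, 38) (0, 38)]  |A|=166.1528
6. ⊥bis P2·P5 via (13.565,29.56): [(0, 22.6388) (13.8429, 32.4685) (14.3714, 38) (0, 38)]  |A|=146.0697
7. ⊥bis P2·P6 via (31.28,30.395): [(0, 22.6388) (13.8429, 32.4685) (14.3714, 38) (0, 38)]  |A|=146.0697
8. ⊥bis P2·P7 via (22.445,28.325): [(0, 22.6388) (13.8429, 32.4685) (14.3714, 38) (0, 38)]  |A|=146.0697
9. canonical 4-gon: [(0, 22.6388) (13.8429, 32.4685) (14.3714, 38) (0, 38)]
10. shoelace: 146.0697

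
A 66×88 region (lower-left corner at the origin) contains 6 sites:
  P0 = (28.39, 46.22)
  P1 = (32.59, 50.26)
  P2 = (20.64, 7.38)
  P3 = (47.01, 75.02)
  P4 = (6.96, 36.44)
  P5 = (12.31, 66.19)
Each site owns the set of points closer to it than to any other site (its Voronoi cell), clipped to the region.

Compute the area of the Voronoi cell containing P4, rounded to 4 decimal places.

1. box [0,66]×[0,88]: [(0, 0) (66, 0) (66, 88) (0, 88)]
2. ⊥bis P4·P0 via (17.675,41.33): [(0, 80.0596) (0, 0) (36.5368, 0)]  |A|=1462.5585
3. ⊥bis P4·P1 via (19.775,43.35): [(0.106, 79.8273) (0, 80.0239) (0, 0) (36.5368, 0)]  |A|=1462.5566
4. ⊥bis P4·P2 via (13.8,21.91): [(24.2851, 26.8459) (0.106, 79.8273) (0, 80.0239) (0, 15.4136)]  |A|=784.965
5. ⊥bis P4·P3 via (26.985,55.73): [(24.2851, 26.8459) (0.106, 79.8273) (0, 80.0239) (0, 15.4136)]  |A|=784.965
6. ⊥bis P4·P5 via (9.635,51.315): [(24.2851, 26.8459) (13.4296, 50.6326) (0, 53.0477) (0, 15.4136)]  |A|=603.5879
7. canonical 4-gon: [(24.2851, 26.8459) (13.4296, 50.6326) (0, 53.0477) (0, 15.4136)]
8. shoelace: 603.5879

Area of P4's cell: 603.5879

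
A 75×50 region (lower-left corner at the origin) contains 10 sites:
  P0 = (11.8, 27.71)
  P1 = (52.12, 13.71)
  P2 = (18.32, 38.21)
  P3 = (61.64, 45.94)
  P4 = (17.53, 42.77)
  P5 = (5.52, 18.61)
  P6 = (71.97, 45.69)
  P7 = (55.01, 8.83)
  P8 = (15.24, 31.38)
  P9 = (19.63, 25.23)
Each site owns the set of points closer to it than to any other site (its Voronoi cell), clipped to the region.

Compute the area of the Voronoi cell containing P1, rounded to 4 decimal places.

1. box [0,75]×[0,50]: [(0, 0) (75, 0) (75, 50) (0, 50)]
2. ⊥bis P1·P0 via (31.96,20.71): [(24.769, 0) (75, 0) (75, 50) (42.1301, 50)]  |A|=2077.5208
3. ⊥bis P1·P2 via (35.22,25.96): [(32.4616, 22.1545) (24.769, 0) (75, 0) (75, 50) (52.6454, 50)]  |A|=1931.1187
4. ⊥bis P1·P3 via (56.88,29.825): [(41.3472, 34.413) (32.4616, 22.1545) (24.769, 0) (75, 0) (75, 24.4728)]  |A|=1327.3674
5. ⊥bis P1·P4 via (34.825,28.24): [(41.3472, 34.413) (32.4616, 22.1545) (24.769, 0) (75, 0) (75, 24.4728)]  |A|=1327.3674
6. ⊥bis P1·P5 via (28.82,16.16): [(41.3472, 34.413) (32.4616, 22.1545) (28.1423, 9.7151) (27.1208, 0) (75, 0) (75, 24.4728)]  |A|=1315.9437
7. ⊥bis P1·P6 via (62.045,29.7): [(66.3503, 27.0277) (41.3472, 34.413) (32.4616, 22.1545) (28.1423, 9.7151) (27.1208, 0) (75, 0) (75, 21.6588)]  |A|=1303.7739
8. ⊥bis P1·P7 via (53.565,11.27): [(73.0994, 22.8385) (66.3503, 27.0277) (41.3472, 34.413) (32.4616, 22.1545) (28.1423, 9.7151) (27.1208, 0) (34.5347, 0)]  |A|=821.1074
9. ⊥bis P1·P8 via (33.68,22.545): [(73.0994, 22.8385) (66.3503, 27.0277) (41.3472, 34.413) (35.5038, 26.3515) (29.7466, 14.3353) (28.1423, 9.7151) (27.1208, 0) (34.5347, 0)]  |A|=814.9111
10. ⊥bis P1·P9 via (35.875,19.47): [(73.0994, 22.8385) (66.3503, 27.0277) (41.3472, 34.413) (41.0069, 33.9436) (28.9715, 0) (34.5347, 0)]  |A|=711.8926
11. canonical 6-gon: [(73.0994, 22.8385) (66.3503, 27.0277) (41.3472, 34.413) (41.0069, 33.9436) (28.9715, 0) (34.5347, 0)]
12. shoelace: 711.8926

Area of P1's cell: 711.8926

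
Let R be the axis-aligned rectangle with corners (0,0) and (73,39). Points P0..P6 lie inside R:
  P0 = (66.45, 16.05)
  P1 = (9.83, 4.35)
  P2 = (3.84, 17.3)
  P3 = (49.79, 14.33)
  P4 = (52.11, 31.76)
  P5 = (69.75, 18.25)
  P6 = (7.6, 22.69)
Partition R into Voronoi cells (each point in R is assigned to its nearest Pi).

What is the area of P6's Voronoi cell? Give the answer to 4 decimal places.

Area of P6's cell: 636.4175

1. box [0,73]×[0,39]: [(0, 0) (73, 0) (73, 39) (0, 39)]
2. ⊥bis P6·P0 via (37.025,19.37): [(0, 0) (34.8395, 0) (39.2398, 39) (0, 39)]  |A|=1444.547
3. ⊥bis P6·P1 via (8.715,13.52): [(0, 12.4603) (36.7496, 16.9288) (39.2398, 39) (0, 39)]  |A|=920.6962
4. ⊥bis P6·P2 via (5.72,19.995): [(0, 23.9852) (14.0688, 14.171) (36.7496, 16.9288) (39.2398, 39) (0, 39)]  |A|=839.6256
5. ⊥bis P6·P3 via (28.695,18.51): [(0, 23.9852) (14.0688, 14.171) (28.1751, 15.8862) (32.7551, 39) (0, 39)]  |A|=671.356
6. ⊥bis P6·P4 via (29.855,27.225): [(0, 23.9852) (14.0688, 14.171) (28.1751, 15.8862) (30.1424, 25.8146) (27.4556, 39) (0, 39)]  |A|=636.4175
7. ⊥bis P6·P5 via (38.675,20.47): [(0, 23.9852) (14.0688, 14.171) (28.1751, 15.8862) (30.1424, 25.8146) (27.4556, 39) (0, 39)]  |A|=636.4175
8. canonical 6-gon: [(0, 23.9852) (14.0688, 14.171) (28.1751, 15.8862) (30.1424, 25.8146) (27.4556, 39) (0, 39)]
9. shoelace: 636.4175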